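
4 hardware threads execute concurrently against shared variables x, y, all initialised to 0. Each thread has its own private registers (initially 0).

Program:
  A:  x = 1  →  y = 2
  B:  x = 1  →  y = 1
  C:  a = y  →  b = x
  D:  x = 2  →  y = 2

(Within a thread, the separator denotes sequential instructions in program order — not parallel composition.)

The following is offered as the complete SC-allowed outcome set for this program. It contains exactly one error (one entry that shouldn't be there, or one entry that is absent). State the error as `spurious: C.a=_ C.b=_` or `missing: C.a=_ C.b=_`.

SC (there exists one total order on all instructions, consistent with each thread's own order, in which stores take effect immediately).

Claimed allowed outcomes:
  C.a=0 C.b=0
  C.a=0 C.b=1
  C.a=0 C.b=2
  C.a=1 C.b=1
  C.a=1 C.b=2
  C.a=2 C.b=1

missing: C.a=2 C.b=2

outcome vector order: (C.a,C.b)
SC (7): 0/0 0/1 0/2 1/1 1/2 2/1 2/2
SC∖claimed = {2/2}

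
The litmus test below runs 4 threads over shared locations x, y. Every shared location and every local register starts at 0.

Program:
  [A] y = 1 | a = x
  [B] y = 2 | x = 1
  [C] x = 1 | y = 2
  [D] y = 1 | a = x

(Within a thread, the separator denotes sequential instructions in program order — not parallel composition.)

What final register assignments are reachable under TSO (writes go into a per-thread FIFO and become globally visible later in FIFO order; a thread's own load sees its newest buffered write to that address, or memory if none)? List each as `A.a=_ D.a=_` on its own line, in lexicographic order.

outcome vector order: (A.a,D.a)
|TSO outcomes| = 4

A.a=0 D.a=0
A.a=0 D.a=1
A.a=1 D.a=0
A.a=1 D.a=1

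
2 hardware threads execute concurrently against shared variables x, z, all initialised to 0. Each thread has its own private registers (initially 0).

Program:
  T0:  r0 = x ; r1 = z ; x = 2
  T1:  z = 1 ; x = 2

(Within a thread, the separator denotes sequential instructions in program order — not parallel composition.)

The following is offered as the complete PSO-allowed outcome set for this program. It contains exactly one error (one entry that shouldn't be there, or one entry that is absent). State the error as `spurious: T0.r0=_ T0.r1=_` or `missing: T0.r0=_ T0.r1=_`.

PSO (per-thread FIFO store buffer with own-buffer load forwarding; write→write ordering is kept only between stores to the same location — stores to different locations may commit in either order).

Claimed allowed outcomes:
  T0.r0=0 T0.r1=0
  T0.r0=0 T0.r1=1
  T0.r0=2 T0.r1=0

outcome vector order: (T0.r0,T0.r1)
[PSO] allowed = {<0 0>, <0 1>, <2 0>, <2 1>}
PSO∖claimed = {<2 1>}

missing: T0.r0=2 T0.r1=1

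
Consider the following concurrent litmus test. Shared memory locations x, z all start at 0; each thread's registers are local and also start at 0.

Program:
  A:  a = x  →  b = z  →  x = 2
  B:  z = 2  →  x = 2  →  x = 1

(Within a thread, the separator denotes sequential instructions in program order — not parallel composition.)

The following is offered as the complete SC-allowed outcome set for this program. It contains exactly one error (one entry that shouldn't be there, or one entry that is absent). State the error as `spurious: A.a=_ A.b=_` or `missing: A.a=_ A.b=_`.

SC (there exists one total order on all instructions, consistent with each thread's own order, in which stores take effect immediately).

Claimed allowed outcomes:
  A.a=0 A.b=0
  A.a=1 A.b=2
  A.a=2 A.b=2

missing: A.a=0 A.b=2

outcome vector order: (A.a,A.b)
SC: 4 outcomes — {00; 02; 12; 22}
SC∖claimed = {02}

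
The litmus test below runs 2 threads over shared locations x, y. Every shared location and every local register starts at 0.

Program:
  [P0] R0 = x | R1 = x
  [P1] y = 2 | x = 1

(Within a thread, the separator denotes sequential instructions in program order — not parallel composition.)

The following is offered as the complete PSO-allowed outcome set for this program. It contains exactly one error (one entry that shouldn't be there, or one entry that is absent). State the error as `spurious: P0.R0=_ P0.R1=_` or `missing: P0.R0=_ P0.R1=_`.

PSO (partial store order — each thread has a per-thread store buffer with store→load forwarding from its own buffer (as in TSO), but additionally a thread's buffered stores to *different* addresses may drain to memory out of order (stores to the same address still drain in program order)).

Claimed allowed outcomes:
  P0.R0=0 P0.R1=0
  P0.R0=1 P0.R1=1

missing: P0.R0=0 P0.R1=1

outcome vector order: (P0.R0,P0.R1)
PSO: 3 outcomes — {(0,0) (0,1) (1,1)}
PSO∖claimed = {(0,1)}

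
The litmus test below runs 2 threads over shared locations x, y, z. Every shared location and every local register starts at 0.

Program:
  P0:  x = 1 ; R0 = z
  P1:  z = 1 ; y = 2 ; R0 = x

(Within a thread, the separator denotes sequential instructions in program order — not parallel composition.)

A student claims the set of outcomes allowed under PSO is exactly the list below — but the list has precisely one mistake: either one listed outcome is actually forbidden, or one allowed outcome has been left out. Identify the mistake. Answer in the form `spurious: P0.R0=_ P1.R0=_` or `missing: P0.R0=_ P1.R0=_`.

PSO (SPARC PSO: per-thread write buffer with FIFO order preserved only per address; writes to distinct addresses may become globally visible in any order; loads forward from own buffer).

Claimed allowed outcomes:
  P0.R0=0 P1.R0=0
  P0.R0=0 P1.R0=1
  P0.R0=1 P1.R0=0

outcome vector order: (P0.R0,P1.R0)
[PSO] allowed = {<0 0>; <0 1>; <1 0>; <1 1>}
PSO∖claimed = {<1 1>}

missing: P0.R0=1 P1.R0=1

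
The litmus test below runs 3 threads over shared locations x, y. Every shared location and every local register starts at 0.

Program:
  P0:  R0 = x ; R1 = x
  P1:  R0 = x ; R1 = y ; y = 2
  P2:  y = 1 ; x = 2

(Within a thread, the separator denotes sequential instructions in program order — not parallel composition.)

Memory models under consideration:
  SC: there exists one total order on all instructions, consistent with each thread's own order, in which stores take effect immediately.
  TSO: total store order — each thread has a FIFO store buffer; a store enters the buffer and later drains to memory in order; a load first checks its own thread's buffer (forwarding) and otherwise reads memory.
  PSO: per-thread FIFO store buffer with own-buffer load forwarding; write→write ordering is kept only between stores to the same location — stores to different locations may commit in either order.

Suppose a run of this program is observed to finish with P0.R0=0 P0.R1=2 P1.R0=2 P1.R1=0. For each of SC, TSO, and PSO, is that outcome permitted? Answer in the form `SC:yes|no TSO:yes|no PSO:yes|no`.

SC:no TSO:no PSO:yes

outcome vector order: (P0.R0,P0.R1,P1.R0,P1.R1)
SC: 9 outcomes — {0/0/0/0; 0/0/0/1; 0/0/2/1; 0/2/0/0; 0/2/0/1; 0/2/2/1; 2/2/0/0; 2/2/0/1; 2/2/2/1}
TSO: 9 outcomes — {0/0/0/0; 0/0/0/1; 0/0/2/1; 0/2/0/0; 0/2/0/1; 0/2/2/1; 2/2/0/0; 2/2/0/1; 2/2/2/1}
PSO: 12 outcomes — {0/0/0/0; 0/0/0/1; 0/0/2/0; 0/0/2/1; 0/2/0/0; 0/2/0/1; 0/2/2/0; 0/2/2/1; 2/2/0/0; 2/2/0/1; 2/2/2/0; 2/2/2/1}
target 0/2/2/0 ∈ {PSO}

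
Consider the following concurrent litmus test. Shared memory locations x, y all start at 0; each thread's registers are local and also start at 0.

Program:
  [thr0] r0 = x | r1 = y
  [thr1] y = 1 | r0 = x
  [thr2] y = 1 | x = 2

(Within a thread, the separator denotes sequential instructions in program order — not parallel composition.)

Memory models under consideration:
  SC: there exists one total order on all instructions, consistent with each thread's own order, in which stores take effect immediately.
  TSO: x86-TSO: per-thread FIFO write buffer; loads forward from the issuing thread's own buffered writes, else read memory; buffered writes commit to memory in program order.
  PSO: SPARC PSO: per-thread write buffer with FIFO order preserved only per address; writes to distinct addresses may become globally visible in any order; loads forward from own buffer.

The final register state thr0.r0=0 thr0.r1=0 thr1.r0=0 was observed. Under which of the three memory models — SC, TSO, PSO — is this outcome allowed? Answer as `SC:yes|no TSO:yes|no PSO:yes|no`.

SC:yes TSO:yes PSO:yes

outcome vector order: (thr0.r0,thr0.r1,thr1.r0)
[SC] allowed = {(0,0,0); (0,0,2); (0,1,0); (0,1,2); (2,1,0); (2,1,2)}
[TSO] allowed = {(0,0,0); (0,0,2); (0,1,0); (0,1,2); (2,1,0); (2,1,2)}
[PSO] allowed = {(0,0,0); (0,0,2); (0,1,0); (0,1,2); (2,0,0); (2,0,2); (2,1,0); (2,1,2)}
target (0,0,0) ∈ {SC,TSO,PSO}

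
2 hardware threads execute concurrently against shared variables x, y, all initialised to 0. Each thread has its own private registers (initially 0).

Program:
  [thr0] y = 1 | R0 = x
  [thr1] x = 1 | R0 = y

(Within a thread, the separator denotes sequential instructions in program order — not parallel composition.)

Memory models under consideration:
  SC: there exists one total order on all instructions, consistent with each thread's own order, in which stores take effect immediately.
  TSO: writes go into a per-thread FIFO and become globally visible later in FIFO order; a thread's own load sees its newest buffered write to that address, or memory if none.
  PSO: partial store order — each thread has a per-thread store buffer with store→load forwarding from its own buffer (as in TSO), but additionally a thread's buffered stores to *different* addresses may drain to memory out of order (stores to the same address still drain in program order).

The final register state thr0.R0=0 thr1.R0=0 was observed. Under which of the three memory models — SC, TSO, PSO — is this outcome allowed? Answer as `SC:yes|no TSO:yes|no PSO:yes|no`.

SC:no TSO:yes PSO:yes

outcome vector order: (thr0.R0,thr1.R0)
under SC → 01; 10; 11
under TSO → 00; 01; 10; 11
under PSO → 00; 01; 10; 11
target 00 ∈ {TSO,PSO}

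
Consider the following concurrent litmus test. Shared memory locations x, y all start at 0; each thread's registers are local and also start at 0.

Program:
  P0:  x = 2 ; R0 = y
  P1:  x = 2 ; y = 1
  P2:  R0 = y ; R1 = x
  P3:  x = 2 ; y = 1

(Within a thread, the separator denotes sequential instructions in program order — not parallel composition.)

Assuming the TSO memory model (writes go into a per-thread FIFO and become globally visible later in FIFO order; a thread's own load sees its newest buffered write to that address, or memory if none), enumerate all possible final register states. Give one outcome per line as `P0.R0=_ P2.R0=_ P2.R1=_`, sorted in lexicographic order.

P0.R0=0 P2.R0=0 P2.R1=0
P0.R0=0 P2.R0=0 P2.R1=2
P0.R0=0 P2.R0=1 P2.R1=2
P0.R0=1 P2.R0=0 P2.R1=0
P0.R0=1 P2.R0=0 P2.R1=2
P0.R0=1 P2.R0=1 P2.R1=2

outcome vector order: (P0.R0,P2.R0,P2.R1)
|TSO outcomes| = 6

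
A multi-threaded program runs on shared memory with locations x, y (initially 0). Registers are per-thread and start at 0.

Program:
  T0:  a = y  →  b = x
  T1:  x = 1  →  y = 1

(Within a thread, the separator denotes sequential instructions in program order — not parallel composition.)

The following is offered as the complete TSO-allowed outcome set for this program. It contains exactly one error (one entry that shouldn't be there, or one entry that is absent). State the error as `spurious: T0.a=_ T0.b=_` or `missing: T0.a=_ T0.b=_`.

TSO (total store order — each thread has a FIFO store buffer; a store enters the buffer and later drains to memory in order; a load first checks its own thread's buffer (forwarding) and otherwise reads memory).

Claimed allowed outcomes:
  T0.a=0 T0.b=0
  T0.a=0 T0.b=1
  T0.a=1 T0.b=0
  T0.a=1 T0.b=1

spurious: T0.a=1 T0.b=0

outcome vector order: (T0.a,T0.b)
under TSO → 00, 01, 11
claimed∖TSO = {10}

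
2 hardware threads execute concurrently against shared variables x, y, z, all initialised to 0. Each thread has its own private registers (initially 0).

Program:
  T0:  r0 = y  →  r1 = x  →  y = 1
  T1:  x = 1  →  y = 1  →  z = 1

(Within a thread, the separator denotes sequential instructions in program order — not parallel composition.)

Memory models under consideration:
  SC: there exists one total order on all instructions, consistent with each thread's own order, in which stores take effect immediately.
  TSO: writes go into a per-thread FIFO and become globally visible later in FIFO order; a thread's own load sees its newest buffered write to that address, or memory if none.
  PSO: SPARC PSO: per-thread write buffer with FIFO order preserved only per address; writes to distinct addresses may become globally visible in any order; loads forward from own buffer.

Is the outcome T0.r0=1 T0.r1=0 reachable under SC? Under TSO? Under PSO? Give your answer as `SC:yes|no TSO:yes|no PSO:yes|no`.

outcome vector order: (T0.r0,T0.r1)
under SC → 00 01 11
under TSO → 00 01 11
under PSO → 00 01 10 11
target 10 ∈ {PSO}

SC:no TSO:no PSO:yes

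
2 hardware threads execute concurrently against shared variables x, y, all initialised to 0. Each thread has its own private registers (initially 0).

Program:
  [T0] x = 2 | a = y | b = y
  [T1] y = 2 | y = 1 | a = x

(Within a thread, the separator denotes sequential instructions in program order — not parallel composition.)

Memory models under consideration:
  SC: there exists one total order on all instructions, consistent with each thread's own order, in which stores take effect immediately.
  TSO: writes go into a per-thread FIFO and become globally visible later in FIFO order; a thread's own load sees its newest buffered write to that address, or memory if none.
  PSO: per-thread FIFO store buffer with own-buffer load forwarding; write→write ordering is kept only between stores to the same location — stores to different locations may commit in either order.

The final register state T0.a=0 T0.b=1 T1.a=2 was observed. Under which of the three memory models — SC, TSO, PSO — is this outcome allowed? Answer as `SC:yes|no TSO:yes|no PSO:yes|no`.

outcome vector order: (T0.a,T0.b,T1.a)
[SC] allowed = {0/0/2 0/1/2 0/2/2 1/1/0 1/1/2 2/1/2 2/2/2}
[TSO] allowed = {0/0/0 0/0/2 0/1/0 0/1/2 0/2/0 0/2/2 1/1/0 1/1/2 2/1/0 2/1/2 2/2/0 2/2/2}
[PSO] allowed = {0/0/0 0/0/2 0/1/0 0/1/2 0/2/0 0/2/2 1/1/0 1/1/2 2/1/0 2/1/2 2/2/0 2/2/2}
target 0/1/2 ∈ {SC,TSO,PSO}

SC:yes TSO:yes PSO:yes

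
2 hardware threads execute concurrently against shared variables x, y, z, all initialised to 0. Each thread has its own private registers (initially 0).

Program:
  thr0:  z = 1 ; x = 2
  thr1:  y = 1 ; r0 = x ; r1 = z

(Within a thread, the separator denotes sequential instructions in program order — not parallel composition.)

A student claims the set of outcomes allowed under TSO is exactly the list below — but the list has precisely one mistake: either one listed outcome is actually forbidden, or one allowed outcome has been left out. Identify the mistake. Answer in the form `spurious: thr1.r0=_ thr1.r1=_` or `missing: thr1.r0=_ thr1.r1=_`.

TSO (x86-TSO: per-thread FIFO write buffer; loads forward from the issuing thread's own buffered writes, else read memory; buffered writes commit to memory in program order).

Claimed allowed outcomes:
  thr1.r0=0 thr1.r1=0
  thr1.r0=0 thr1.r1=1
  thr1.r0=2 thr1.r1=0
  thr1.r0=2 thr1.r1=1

spurious: thr1.r0=2 thr1.r1=0

outcome vector order: (thr1.r0,thr1.r1)
TSO (3): <0 0> <0 1> <2 1>
claimed∖TSO = {<2 0>}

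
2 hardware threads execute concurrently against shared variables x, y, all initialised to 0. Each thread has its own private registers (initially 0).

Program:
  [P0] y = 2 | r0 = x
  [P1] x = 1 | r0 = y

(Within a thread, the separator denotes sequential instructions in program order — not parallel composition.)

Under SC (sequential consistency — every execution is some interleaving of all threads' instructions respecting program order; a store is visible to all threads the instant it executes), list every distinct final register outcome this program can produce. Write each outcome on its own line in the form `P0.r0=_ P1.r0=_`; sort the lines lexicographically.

outcome vector order: (P0.r0,P1.r0)
|SC outcomes| = 3

P0.r0=0 P1.r0=2
P0.r0=1 P1.r0=0
P0.r0=1 P1.r0=2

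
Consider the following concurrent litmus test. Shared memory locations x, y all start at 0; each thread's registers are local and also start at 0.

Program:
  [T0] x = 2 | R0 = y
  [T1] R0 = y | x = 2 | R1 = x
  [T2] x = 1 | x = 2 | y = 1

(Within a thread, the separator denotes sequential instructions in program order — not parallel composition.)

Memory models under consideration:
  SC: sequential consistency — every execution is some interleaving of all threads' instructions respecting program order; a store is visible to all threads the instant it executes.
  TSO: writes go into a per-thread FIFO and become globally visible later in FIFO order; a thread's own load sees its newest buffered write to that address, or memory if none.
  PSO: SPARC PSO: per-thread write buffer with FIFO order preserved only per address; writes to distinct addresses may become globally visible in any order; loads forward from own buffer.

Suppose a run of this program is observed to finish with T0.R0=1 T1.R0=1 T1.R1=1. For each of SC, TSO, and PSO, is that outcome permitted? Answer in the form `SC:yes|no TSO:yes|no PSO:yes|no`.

outcome vector order: (T0.R0,T1.R0,T1.R1)
under SC → (0,0,1) (0,0,2) (0,1,2) (1,0,1) (1,0,2) (1,1,2)
under TSO → (0,0,1) (0,0,2) (0,1,2) (1,0,1) (1,0,2) (1,1,2)
under PSO → (0,0,1) (0,0,2) (0,1,1) (0,1,2) (1,0,1) (1,0,2) (1,1,1) (1,1,2)
target (1,1,1) ∈ {PSO}

SC:no TSO:no PSO:yes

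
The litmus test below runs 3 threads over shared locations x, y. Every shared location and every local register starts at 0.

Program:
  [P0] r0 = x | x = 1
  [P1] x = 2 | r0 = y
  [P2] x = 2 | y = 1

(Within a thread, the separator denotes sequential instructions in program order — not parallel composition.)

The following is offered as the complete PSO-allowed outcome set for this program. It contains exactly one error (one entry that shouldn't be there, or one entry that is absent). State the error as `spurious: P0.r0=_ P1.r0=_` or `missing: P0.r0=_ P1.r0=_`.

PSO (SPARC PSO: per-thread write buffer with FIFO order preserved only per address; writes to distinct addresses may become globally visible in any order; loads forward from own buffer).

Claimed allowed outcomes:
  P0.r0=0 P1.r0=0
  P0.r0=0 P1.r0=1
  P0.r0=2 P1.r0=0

outcome vector order: (P0.r0,P1.r0)
under PSO → <0 0> <0 1> <2 0> <2 1>
PSO∖claimed = {<2 1>}

missing: P0.r0=2 P1.r0=1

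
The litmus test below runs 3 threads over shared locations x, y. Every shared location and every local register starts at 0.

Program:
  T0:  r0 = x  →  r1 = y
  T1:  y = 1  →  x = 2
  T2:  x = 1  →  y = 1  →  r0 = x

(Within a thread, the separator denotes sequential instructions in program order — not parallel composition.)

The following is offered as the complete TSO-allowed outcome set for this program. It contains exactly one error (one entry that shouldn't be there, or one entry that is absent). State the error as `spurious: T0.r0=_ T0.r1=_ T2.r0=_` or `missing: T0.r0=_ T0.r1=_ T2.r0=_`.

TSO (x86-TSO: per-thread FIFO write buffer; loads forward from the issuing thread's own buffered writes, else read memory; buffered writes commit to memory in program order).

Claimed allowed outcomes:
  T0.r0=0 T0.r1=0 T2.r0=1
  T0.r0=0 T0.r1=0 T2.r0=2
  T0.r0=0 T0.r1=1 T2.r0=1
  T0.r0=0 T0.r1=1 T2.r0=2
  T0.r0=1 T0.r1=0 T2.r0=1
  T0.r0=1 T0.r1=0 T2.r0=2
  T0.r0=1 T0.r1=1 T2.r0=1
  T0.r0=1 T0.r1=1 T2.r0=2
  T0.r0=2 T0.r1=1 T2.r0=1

missing: T0.r0=2 T0.r1=1 T2.r0=2

outcome vector order: (T0.r0,T0.r1,T2.r0)
TSO: 10 outcomes — {0/0/1 0/0/2 0/1/1 0/1/2 1/0/1 1/0/2 1/1/1 1/1/2 2/1/1 2/1/2}
TSO∖claimed = {2/1/2}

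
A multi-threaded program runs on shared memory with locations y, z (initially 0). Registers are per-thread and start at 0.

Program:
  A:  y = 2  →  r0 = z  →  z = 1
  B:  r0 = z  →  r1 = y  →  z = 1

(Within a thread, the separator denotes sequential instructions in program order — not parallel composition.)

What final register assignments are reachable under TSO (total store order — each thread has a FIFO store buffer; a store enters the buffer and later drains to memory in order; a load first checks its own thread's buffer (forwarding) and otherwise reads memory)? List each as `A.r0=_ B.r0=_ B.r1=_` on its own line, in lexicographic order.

A.r0=0 B.r0=0 B.r1=0
A.r0=0 B.r0=0 B.r1=2
A.r0=0 B.r0=1 B.r1=2
A.r0=1 B.r0=0 B.r1=0
A.r0=1 B.r0=0 B.r1=2

outcome vector order: (A.r0,B.r0,B.r1)
|TSO outcomes| = 5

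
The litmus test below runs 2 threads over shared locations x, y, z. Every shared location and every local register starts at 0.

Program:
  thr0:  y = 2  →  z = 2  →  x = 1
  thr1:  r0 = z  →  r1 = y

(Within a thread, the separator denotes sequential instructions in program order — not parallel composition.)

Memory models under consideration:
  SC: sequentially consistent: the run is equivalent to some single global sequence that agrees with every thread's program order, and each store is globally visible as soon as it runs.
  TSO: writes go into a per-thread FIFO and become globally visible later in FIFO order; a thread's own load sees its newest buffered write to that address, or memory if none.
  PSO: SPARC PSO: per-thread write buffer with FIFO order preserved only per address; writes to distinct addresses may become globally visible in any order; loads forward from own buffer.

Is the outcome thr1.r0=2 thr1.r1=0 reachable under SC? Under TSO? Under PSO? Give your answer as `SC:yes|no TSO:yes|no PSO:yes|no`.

outcome vector order: (thr1.r0,thr1.r1)
[SC] allowed = {0/0; 0/2; 2/2}
[TSO] allowed = {0/0; 0/2; 2/2}
[PSO] allowed = {0/0; 0/2; 2/0; 2/2}
target 2/0 ∈ {PSO}

SC:no TSO:no PSO:yes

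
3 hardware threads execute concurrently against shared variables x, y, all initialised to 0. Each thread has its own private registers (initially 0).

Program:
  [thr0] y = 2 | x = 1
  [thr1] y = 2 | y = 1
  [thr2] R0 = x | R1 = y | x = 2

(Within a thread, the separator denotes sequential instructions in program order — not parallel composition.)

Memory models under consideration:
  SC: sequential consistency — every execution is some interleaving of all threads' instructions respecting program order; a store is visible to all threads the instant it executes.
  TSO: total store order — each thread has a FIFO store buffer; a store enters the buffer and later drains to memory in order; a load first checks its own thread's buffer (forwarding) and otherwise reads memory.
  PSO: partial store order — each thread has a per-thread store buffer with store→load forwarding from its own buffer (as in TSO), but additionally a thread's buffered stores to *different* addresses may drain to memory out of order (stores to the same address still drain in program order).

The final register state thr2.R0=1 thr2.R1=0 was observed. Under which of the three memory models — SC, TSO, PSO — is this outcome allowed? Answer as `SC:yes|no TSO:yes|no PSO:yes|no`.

outcome vector order: (thr2.R0,thr2.R1)
[SC] allowed = {(0,0), (0,1), (0,2), (1,1), (1,2)}
[TSO] allowed = {(0,0), (0,1), (0,2), (1,1), (1,2)}
[PSO] allowed = {(0,0), (0,1), (0,2), (1,0), (1,1), (1,2)}
target (1,0) ∈ {PSO}

SC:no TSO:no PSO:yes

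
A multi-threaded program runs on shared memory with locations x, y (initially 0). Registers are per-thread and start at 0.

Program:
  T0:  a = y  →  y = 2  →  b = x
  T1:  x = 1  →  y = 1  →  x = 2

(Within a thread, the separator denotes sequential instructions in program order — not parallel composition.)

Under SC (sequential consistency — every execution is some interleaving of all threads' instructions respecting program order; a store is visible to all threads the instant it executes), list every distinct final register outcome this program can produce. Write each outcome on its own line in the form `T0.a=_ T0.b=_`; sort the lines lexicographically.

outcome vector order: (T0.a,T0.b)
|SC outcomes| = 5

T0.a=0 T0.b=0
T0.a=0 T0.b=1
T0.a=0 T0.b=2
T0.a=1 T0.b=1
T0.a=1 T0.b=2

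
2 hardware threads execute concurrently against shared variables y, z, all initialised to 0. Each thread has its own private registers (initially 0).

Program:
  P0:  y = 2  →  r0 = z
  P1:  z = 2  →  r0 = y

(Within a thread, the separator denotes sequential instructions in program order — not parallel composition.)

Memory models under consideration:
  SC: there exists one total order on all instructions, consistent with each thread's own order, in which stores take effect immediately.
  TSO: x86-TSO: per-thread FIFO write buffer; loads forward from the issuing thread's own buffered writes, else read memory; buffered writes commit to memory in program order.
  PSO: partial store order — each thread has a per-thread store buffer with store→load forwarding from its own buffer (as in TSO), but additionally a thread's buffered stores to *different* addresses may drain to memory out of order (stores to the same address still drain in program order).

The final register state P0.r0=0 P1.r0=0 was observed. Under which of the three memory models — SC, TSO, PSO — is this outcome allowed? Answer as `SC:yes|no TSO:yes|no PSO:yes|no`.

SC:no TSO:yes PSO:yes

outcome vector order: (P0.r0,P1.r0)
[SC] allowed = {(0,2), (2,0), (2,2)}
[TSO] allowed = {(0,0), (0,2), (2,0), (2,2)}
[PSO] allowed = {(0,0), (0,2), (2,0), (2,2)}
target (0,0) ∈ {TSO,PSO}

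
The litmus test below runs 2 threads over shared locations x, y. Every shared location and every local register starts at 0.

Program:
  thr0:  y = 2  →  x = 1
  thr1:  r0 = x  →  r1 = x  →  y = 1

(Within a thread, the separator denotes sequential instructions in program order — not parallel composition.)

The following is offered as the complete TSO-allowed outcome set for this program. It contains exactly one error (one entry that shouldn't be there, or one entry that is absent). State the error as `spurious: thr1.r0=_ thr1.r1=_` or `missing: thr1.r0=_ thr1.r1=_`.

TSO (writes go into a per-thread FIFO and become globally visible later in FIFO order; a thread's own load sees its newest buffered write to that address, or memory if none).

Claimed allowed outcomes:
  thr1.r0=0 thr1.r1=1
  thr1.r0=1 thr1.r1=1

missing: thr1.r0=0 thr1.r1=0

outcome vector order: (thr1.r0,thr1.r1)
TSO (3): 00 01 11
TSO∖claimed = {00}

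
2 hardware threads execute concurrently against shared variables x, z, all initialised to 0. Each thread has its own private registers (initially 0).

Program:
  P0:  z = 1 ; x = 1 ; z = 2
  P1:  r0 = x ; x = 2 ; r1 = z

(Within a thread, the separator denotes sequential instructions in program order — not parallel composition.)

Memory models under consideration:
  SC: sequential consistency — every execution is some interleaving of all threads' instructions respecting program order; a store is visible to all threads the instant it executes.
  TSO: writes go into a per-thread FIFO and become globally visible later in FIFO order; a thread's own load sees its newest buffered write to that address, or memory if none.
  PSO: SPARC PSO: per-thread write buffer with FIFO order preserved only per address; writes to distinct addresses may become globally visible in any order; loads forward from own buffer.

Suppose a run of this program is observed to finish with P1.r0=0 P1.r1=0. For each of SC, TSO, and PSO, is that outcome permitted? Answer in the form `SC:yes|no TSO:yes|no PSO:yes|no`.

SC:yes TSO:yes PSO:yes

outcome vector order: (P1.r0,P1.r1)
SC (5): 00; 01; 02; 11; 12
TSO (5): 00; 01; 02; 11; 12
PSO (6): 00; 01; 02; 10; 11; 12
target 00 ∈ {SC,TSO,PSO}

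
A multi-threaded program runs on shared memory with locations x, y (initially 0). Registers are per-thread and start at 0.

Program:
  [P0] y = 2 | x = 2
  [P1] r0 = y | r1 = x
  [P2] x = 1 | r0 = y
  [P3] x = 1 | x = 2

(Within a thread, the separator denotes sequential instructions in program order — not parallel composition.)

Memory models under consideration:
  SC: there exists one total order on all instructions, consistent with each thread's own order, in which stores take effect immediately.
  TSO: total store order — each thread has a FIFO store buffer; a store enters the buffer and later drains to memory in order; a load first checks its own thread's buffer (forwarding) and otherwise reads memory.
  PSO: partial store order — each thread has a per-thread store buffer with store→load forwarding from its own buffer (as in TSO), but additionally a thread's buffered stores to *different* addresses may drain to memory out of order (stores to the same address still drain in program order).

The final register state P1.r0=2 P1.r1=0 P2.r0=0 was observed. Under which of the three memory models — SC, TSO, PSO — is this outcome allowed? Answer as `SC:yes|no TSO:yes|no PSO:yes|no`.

outcome vector order: (P1.r0,P1.r1,P2.r0)
SC (11): <0 0 0> <0 0 2> <0 1 0> <0 1 2> <0 2 0> <0 2 2> <2 0 2> <2 1 0> <2 1 2> <2 2 0> <2 2 2>
TSO (12): <0 0 0> <0 0 2> <0 1 0> <0 1 2> <0 2 0> <0 2 2> <2 0 0> <2 0 2> <2 1 0> <2 1 2> <2 2 0> <2 2 2>
PSO (12): <0 0 0> <0 0 2> <0 1 0> <0 1 2> <0 2 0> <0 2 2> <2 0 0> <2 0 2> <2 1 0> <2 1 2> <2 2 0> <2 2 2>
target <2 0 0> ∈ {TSO,PSO}

SC:no TSO:yes PSO:yes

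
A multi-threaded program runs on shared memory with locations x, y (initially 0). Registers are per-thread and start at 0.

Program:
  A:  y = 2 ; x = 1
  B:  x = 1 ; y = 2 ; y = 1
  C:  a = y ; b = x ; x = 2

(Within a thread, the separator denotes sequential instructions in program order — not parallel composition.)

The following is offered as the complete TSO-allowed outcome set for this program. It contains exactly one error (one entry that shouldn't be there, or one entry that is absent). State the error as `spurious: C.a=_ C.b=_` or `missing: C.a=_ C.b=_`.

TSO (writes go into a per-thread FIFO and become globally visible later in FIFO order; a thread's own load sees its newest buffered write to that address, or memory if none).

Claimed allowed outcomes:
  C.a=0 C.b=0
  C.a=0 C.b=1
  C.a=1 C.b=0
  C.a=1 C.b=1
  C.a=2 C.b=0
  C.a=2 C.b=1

outcome vector order: (C.a,C.b)
TSO (5): 0/0; 0/1; 1/1; 2/0; 2/1
claimed∖TSO = {1/0}

spurious: C.a=1 C.b=0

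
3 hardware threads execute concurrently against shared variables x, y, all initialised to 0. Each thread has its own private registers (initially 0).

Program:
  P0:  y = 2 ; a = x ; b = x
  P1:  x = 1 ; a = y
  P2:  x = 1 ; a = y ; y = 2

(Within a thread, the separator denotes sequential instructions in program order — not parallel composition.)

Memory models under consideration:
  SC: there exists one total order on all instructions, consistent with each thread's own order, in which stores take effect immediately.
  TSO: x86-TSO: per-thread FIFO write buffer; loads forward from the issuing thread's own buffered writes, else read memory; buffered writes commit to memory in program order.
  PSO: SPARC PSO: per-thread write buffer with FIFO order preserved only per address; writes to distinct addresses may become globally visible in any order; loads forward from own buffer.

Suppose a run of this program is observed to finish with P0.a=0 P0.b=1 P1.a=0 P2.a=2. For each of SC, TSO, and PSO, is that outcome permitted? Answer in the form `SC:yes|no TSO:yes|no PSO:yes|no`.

SC:no TSO:yes PSO:yes

outcome vector order: (P0.a,P0.b,P1.a,P2.a)
under SC → (0,0,2,2); (0,1,2,2); (1,1,0,0); (1,1,0,2); (1,1,2,0); (1,1,2,2)
under TSO → (0,0,0,0); (0,0,0,2); (0,0,2,0); (0,0,2,2); (0,1,0,0); (0,1,0,2); (0,1,2,0); (0,1,2,2); (1,1,0,0); (1,1,0,2); (1,1,2,0); (1,1,2,2)
under PSO → (0,0,0,0); (0,0,0,2); (0,0,2,0); (0,0,2,2); (0,1,0,0); (0,1,0,2); (0,1,2,0); (0,1,2,2); (1,1,0,0); (1,1,0,2); (1,1,2,0); (1,1,2,2)
target (0,1,0,2) ∈ {TSO,PSO}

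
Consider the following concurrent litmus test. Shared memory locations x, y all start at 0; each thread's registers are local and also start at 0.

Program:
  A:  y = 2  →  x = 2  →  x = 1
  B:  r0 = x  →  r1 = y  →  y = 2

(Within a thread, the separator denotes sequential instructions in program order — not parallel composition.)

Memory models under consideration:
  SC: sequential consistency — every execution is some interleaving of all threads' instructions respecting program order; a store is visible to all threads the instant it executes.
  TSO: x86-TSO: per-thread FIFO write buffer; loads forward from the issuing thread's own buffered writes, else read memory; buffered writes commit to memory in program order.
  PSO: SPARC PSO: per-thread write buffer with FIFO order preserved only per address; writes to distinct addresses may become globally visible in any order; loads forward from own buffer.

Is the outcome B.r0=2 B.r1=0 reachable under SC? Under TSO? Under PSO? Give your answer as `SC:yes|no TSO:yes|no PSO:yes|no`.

SC:no TSO:no PSO:yes

outcome vector order: (B.r0,B.r1)
under SC → 0/0, 0/2, 1/2, 2/2
under TSO → 0/0, 0/2, 1/2, 2/2
under PSO → 0/0, 0/2, 1/0, 1/2, 2/0, 2/2
target 2/0 ∈ {PSO}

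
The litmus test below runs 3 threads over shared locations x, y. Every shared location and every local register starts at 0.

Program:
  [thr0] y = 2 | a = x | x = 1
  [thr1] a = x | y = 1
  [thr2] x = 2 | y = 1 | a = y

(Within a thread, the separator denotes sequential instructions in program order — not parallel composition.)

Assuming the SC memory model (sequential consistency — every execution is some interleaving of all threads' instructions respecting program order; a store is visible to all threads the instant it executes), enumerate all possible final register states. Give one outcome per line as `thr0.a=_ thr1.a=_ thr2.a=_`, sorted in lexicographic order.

outcome vector order: (thr0.a,thr1.a,thr2.a)
|SC outcomes| = 9

thr0.a=0 thr1.a=0 thr2.a=1
thr0.a=0 thr1.a=1 thr2.a=1
thr0.a=0 thr1.a=2 thr2.a=1
thr0.a=2 thr1.a=0 thr2.a=1
thr0.a=2 thr1.a=0 thr2.a=2
thr0.a=2 thr1.a=1 thr2.a=1
thr0.a=2 thr1.a=1 thr2.a=2
thr0.a=2 thr1.a=2 thr2.a=1
thr0.a=2 thr1.a=2 thr2.a=2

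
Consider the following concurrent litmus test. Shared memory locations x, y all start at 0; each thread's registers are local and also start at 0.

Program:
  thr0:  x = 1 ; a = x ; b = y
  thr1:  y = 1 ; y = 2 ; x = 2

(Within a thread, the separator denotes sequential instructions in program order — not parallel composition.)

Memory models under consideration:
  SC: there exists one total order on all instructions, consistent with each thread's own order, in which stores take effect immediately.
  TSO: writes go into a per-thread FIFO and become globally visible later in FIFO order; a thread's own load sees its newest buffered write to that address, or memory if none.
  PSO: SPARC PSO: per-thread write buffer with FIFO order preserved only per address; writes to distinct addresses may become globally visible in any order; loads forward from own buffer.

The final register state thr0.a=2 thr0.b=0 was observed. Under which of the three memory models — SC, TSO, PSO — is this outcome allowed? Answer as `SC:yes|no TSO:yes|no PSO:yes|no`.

outcome vector order: (thr0.a,thr0.b)
under SC → <1 0>; <1 1>; <1 2>; <2 2>
under TSO → <1 0>; <1 1>; <1 2>; <2 2>
under PSO → <1 0>; <1 1>; <1 2>; <2 0>; <2 1>; <2 2>
target <2 0> ∈ {PSO}

SC:no TSO:no PSO:yes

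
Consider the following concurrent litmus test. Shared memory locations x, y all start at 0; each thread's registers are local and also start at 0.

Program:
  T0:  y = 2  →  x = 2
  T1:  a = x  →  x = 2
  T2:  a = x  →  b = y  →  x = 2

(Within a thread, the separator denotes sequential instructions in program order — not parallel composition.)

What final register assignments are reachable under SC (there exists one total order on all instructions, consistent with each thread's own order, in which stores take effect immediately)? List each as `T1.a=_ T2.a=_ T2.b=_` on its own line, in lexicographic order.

T1.a=0 T2.a=0 T2.b=0
T1.a=0 T2.a=0 T2.b=2
T1.a=0 T2.a=2 T2.b=0
T1.a=0 T2.a=2 T2.b=2
T1.a=2 T2.a=0 T2.b=0
T1.a=2 T2.a=0 T2.b=2
T1.a=2 T2.a=2 T2.b=2

outcome vector order: (T1.a,T2.a,T2.b)
|SC outcomes| = 7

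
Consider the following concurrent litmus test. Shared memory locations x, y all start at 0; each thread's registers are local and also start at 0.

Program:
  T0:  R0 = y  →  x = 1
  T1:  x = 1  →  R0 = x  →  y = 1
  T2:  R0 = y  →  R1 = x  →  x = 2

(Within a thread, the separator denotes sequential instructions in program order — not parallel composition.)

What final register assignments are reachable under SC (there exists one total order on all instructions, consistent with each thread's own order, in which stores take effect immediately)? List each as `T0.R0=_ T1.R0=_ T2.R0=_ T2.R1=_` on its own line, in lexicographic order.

T0.R0=0 T1.R0=1 T2.R0=0 T2.R1=0
T0.R0=0 T1.R0=1 T2.R0=0 T2.R1=1
T0.R0=0 T1.R0=1 T2.R0=1 T2.R1=1
T0.R0=0 T1.R0=2 T2.R0=0 T2.R1=0
T0.R0=0 T1.R0=2 T2.R0=0 T2.R1=1
T0.R0=1 T1.R0=1 T2.R0=0 T2.R1=0
T0.R0=1 T1.R0=1 T2.R0=0 T2.R1=1
T0.R0=1 T1.R0=1 T2.R0=1 T2.R1=1
T0.R0=1 T1.R0=2 T2.R0=0 T2.R1=0
T0.R0=1 T1.R0=2 T2.R0=0 T2.R1=1

outcome vector order: (T0.R0,T1.R0,T2.R0,T2.R1)
|SC outcomes| = 10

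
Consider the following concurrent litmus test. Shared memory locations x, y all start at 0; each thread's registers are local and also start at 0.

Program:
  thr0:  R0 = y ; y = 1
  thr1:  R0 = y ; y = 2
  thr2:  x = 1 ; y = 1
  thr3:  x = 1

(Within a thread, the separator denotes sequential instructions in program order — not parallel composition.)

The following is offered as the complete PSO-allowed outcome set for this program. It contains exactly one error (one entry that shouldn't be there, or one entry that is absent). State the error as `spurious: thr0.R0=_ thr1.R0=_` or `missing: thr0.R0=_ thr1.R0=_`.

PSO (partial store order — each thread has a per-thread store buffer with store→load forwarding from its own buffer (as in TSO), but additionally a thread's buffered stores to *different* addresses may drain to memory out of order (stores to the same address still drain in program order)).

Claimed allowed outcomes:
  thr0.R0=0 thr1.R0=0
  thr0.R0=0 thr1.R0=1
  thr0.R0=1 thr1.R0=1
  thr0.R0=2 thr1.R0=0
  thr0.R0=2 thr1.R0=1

outcome vector order: (thr0.R0,thr1.R0)
[PSO] allowed = {<0 0>; <0 1>; <1 0>; <1 1>; <2 0>; <2 1>}
PSO∖claimed = {<1 0>}

missing: thr0.R0=1 thr1.R0=0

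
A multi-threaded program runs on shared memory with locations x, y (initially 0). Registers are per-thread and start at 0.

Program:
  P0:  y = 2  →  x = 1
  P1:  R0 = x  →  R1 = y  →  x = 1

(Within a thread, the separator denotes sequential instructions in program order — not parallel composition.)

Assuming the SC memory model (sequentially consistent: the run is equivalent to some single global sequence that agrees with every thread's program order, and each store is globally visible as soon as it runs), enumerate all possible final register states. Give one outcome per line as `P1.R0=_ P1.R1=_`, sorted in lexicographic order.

P1.R0=0 P1.R1=0
P1.R0=0 P1.R1=2
P1.R0=1 P1.R1=2

outcome vector order: (P1.R0,P1.R1)
|SC outcomes| = 3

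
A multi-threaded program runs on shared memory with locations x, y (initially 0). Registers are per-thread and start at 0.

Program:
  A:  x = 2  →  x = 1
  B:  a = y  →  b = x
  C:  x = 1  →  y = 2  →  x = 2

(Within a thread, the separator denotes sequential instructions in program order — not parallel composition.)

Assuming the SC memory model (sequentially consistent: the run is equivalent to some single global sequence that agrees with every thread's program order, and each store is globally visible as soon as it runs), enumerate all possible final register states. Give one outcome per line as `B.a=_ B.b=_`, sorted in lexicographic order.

B.a=0 B.b=0
B.a=0 B.b=1
B.a=0 B.b=2
B.a=2 B.b=1
B.a=2 B.b=2

outcome vector order: (B.a,B.b)
|SC outcomes| = 5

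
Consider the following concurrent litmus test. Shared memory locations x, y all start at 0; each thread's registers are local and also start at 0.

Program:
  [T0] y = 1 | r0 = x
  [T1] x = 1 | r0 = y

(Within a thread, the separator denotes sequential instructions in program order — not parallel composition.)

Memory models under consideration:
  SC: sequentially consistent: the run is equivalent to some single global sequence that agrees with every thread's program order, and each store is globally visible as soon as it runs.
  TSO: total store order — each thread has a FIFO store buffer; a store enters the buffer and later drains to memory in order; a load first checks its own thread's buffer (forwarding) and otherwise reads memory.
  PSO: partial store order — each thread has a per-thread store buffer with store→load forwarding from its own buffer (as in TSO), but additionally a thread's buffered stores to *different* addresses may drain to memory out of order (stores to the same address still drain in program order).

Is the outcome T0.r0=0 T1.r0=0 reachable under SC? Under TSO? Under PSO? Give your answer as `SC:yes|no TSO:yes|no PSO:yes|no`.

SC:no TSO:yes PSO:yes

outcome vector order: (T0.r0,T1.r0)
under SC → 0/1, 1/0, 1/1
under TSO → 0/0, 0/1, 1/0, 1/1
under PSO → 0/0, 0/1, 1/0, 1/1
target 0/0 ∈ {TSO,PSO}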